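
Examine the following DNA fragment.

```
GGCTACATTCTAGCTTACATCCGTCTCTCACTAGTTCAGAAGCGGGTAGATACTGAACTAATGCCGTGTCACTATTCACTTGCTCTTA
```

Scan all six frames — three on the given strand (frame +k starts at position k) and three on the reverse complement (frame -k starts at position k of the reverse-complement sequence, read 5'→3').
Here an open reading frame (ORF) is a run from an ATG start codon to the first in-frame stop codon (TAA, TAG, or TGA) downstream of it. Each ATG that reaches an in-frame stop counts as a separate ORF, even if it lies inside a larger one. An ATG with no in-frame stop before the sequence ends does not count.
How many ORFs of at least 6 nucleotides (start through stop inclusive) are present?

Reverse complement (5'→3'): TAAGAGCAAGTGAATAGTGACACGGCATTAGTTCAGTATCTACCCGCTTCTGAACTAGTGAGAGACGGATGTAAGCTAGAATGTAGCC
Frame +1: GGC TAC ATT CTA GCT TAC ATC CGT CTC TCA CTA GTT CAG AAG CGG GTA GAT ACT GAA CTA ATG CCG TGT CAC TAT TCA CTT GCT CTT — no ATG→stop ORF.
Frame +2: GCT ACA TTC TAG CTT ACA TCC GTC TCT CAC TAG TTC AGA AGC GGG TAG ATA CTG AAC TAA TGC CGT GTC ACT ATT CAC TTG CTC TTA — no ATG→stop ORF.
Frame +3: CTA CAT TCT AGC TTA CAT CCG TCT CTC ACT AGT TCA GAA GCG GGT AGA TAC TGA ACT AAT GCC GTG TCA CTA TTC ACT TGC TCT — no ATG→stop ORF.
Frame -1: TAA GAG CAA GTG AAT AGT GAC ACG GCA TTA GTT CAG TAT CTA CCC GCT TCT GAA CTA GTG AGA GAC GGA TGT AAG CTA GAA TGT AGC — no ATG→stop ORF.
Frame -2: AAG AGC AAG TGA ATA GTG ACA CGG CAT TAG TTC AGT ATC TAC CCG CTT CTG AAC TAG TGA GAG ACG GAT GTA AGC TAG AAT GTA GCC — no ATG→stop ORF.
Frame -3: AGA GCA AGT GAA TAG TGA CAC GGC ATT AGT TCA GTA TCT ACC CGC TTC TGA ACT AGT GAG AGA CGG ATG TAA GCT AGA ATG TAG — ATG at 69, stop TAA at 72 → 6 nt; ATG at 81, stop TAG at 84 → 6 nt.
ORFs ≥ 6 nucleotides: frame -3 69–74 (6 nucleotides), frame -3 81–86 (6 nucleotides). Count = 2.

2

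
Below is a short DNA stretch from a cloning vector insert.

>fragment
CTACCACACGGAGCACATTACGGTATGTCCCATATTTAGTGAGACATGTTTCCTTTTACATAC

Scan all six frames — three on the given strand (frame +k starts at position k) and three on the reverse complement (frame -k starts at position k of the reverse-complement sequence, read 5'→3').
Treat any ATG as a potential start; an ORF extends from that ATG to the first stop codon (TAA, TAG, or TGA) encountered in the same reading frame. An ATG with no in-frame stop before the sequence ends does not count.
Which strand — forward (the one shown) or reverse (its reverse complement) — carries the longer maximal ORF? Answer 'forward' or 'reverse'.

reverse

Reverse complement (5'→3'): GTATGTAAAAGGAAACATGTCTCACTAAATATGGGACATACCGTAATGTGCTCCGTGTGGTAG
Frame +1: CTA CCA CAC GGA GCA CAT TAC GGT ATG TCC CAT ATT TAG TGA GAC ATG TTT CCT TTT ACA TAC — ATG at 25, stop TAG at 37 → 15 nt.
Frame +2: TAC CAC ACG GAG CAC ATT ACG GTA TGT CCC ATA TTT AGT GAG ACA TGT TTC CTT TTA CAT — no ATG→stop ORF.
Frame +3: ACC ACA CGG AGC ACA TTA CGG TAT GTC CCA TAT TTA GTG AGA CAT GTT TCC TTT TAC ATA — no ATG→stop ORF.
Frame -1: GTA TGT AAA AGG AAA CAT GTC TCA CTA AAT ATG GGA CAT ACC GTA ATG TGC TCC GTG TGG TAG — ATG at 31, stop TAG at 61 → 33 nt; ATG at 46, stop TAG at 61 → 18 nt.
Frame -2: TAT GTA AAA GGA AAC ATG TCT CAC TAA ATA TGG GAC ATA CCG TAA TGT GCT CCG TGT GGT — ATG at 17, stop TAA at 26 → 12 nt.
Frame -3: ATG TAA AAG GAA ACA TGT CTC ACT AAA TAT GGG ACA TAC CGT AAT GTG CTC CGT GTG GTA — ATG at 3, stop TAA at 6 → 6 nt.
Forward-strand max 15 nt; reverse-strand max 33 nt. The reverse strand has the longer ORF.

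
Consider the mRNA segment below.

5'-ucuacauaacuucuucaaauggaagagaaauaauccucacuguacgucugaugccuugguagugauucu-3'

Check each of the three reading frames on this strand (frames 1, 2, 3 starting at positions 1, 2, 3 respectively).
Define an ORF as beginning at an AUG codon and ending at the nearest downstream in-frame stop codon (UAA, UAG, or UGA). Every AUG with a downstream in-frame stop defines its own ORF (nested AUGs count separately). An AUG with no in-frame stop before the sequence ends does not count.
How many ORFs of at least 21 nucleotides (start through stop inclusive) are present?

0

Frame 1: UCU ACA UAA CUU CUU CAA AUG GAA GAG AAA UAA UCC UCA CUG UAC GUC UGA UGC CUU GGU AGU GAU UCU — AUG at 19, stop UAA at 31 → 15 nt.
Frame 2: CUA CAU AAC UUC UUC AAA UGG AAG AGA AAU AAU CCU CAC UGU ACG UCU GAU GCC UUG GUA GUG AUU — no AUG→stop ORF.
Frame 3: UAC AUA ACU UCU UCA AAU GGA AGA GAA AUA AUC CUC ACU GUA CGU CUG AUG CCU UGG UAG UGA UUC — AUG at 51, stop UAG at 60 → 12 nt.
No ORF reaches 21 nucleotides. Count = 0.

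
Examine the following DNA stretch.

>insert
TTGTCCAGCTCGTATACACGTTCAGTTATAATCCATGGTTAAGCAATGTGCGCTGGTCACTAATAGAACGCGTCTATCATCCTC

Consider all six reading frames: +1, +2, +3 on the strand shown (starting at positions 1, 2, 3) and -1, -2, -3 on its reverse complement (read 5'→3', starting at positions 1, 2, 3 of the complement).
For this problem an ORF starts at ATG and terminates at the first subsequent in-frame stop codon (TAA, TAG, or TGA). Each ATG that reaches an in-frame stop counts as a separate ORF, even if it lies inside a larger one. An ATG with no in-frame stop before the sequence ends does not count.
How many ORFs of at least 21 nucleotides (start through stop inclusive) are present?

Reverse complement (5'→3'): GAGGATGATAGACGCGTTCTATTAGTGACCAGCGCACATTGCTTAACCATGGATTATAACTGAACGTGTATACGAGCTGGACAA
Frame +1: TTG TCC AGC TCG TAT ACA CGT TCA GTT ATA ATC CAT GGT TAA GCA ATG TGC GCT GGT CAC TAA TAG AAC GCG TCT ATC ATC CTC — ATG at 46, stop TAA at 61 → 18 nt.
Frame +2: TGT CCA GCT CGT ATA CAC GTT CAG TTA TAA TCC ATG GTT AAG CAA TGT GCG CTG GTC ACT AAT AGA ACG CGT CTA TCA TCC — no ATG→stop ORF.
Frame +3: GTC CAG CTC GTA TAC ACG TTC AGT TAT AAT CCA TGG TTA AGC AAT GTG CGC TGG TCA CTA ATA GAA CGC GTC TAT CAT CCT — no ATG→stop ORF.
Frame -1: GAG GAT GAT AGA CGC GTT CTA TTA GTG ACC AGC GCA CAT TGC TTA ACC ATG GAT TAT AAC TGA ACG TGT ATA CGA GCT GGA CAA — ATG at 49, stop TGA at 61 → 15 nt.
Frame -2: AGG ATG ATA GAC GCG TTC TAT TAG TGA CCA GCG CAC ATT GCT TAA CCA TGG ATT ATA ACT GAA CGT GTA TAC GAG CTG GAC — ATG at 5, stop TAG at 23 → 21 nt.
Frame -3: GGA TGA TAG ACG CGT TCT ATT AGT GAC CAG CGC ACA TTG CTT AAC CAT GGA TTA TAA CTG AAC GTG TAT ACG AGC TGG ACA — no ATG→stop ORF.
ORFs ≥ 21 nucleotides: frame -2 5–25 (21 nucleotides). Count = 1.

1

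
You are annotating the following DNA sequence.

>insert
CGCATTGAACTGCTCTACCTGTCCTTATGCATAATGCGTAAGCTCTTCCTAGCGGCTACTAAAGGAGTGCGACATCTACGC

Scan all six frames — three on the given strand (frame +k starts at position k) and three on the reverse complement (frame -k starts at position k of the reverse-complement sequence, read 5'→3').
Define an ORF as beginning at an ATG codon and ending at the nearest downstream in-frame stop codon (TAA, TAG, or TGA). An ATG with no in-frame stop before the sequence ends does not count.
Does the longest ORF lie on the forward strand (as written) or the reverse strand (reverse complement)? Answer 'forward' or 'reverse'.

Reverse complement (5'→3'): GCGTAGATGTCGCACTCCTTTAGTAGCCGCTAGGAAGAGCTTACGCATTATGCATAAGGACAGGTAGAGCAGTTCAATGCG
Frame +1: CGC ATT GAA CTG CTC TAC CTG TCC TTA TGC ATA ATG CGT AAG CTC TTC CTA GCG GCT ACT AAA GGA GTG CGA CAT CTA CGC — no ATG→stop ORF.
Frame +2: GCA TTG AAC TGC TCT ACC TGT CCT TAT GCA TAA TGC GTA AGC TCT TCC TAG CGG CTA CTA AAG GAG TGC GAC ATC TAC — no ATG→stop ORF.
Frame +3: CAT TGA ACT GCT CTA CCT GTC CTT ATG CAT AAT GCG TAA GCT CTT CCT AGC GGC TAC TAA AGG AGT GCG ACA TCT ACG — ATG at 27, stop TAA at 39 → 15 nt.
Frame -1: GCG TAG ATG TCG CAC TCC TTT AGT AGC CGC TAG GAA GAG CTT ACG CAT TAT GCA TAA GGA CAG GTA GAG CAG TTC AAT GCG — ATG at 7, stop TAG at 31 → 27 nt.
Frame -2: CGT AGA TGT CGC ACT CCT TTA GTA GCC GCT AGG AAG AGC TTA CGC ATT ATG CAT AAG GAC AGG TAG AGC AGT TCA ATG — ATG at 50, stop TAG at 65 → 18 nt.
Frame -3: GTA GAT GTC GCA CTC CTT TAG TAG CCG CTA GGA AGA GCT TAC GCA TTA TGC ATA AGG ACA GGT AGA GCA GTT CAA TGC — no ATG→stop ORF.
Forward-strand max 15 nt; reverse-strand max 27 nt. The reverse strand has the longer ORF.

reverse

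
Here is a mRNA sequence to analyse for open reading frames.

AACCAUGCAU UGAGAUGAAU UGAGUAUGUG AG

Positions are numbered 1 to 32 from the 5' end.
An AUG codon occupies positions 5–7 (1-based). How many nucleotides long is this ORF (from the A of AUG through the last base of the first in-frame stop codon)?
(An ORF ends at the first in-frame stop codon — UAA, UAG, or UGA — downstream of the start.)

9

Codons from position 5: AUG (5–7), CAU (8–10), UGA (11–13).
UGA is the first in-frame stop; ORF spans 5–13, 9 nucleotides.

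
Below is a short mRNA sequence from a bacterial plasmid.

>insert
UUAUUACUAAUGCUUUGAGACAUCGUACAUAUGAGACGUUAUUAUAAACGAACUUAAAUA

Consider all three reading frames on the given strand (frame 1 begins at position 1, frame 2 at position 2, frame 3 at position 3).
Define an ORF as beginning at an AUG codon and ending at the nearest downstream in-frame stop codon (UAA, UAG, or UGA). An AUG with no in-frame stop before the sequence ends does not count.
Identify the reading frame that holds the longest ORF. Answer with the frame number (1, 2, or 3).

Frame 1: UUA UUA CUA AUG CUU UGA GAC AUC GUA CAU AUG AGA CGU UAU UAU AAA CGA ACU UAA AUA — AUG at 10, stop UGA at 16 → 9 nt; AUG at 31, stop UAA at 55 → 27 nt.
Frame 2: UAU UAC UAA UGC UUU GAG ACA UCG UAC AUA UGA GAC GUU AUU AUA AAC GAA CUU AAA — no AUG→stop ORF.
Frame 3: AUU ACU AAU GCU UUG AGA CAU CGU ACA UAU GAG ACG UUA UUA UAA ACG AAC UUA AAU — no AUG→stop ORF.
Longest ORF is 27 nt in frame 1 (positions 31–57).

1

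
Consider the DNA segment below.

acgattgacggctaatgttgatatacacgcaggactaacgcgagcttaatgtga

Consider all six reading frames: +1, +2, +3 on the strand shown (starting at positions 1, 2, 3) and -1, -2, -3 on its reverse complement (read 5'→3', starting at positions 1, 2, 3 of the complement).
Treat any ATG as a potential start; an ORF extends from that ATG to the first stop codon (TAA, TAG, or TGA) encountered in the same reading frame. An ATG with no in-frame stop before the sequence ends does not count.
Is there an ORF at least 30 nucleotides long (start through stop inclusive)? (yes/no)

Reverse complement (5'→3'): TCACATTAAGCTCGCGTTAGTCCTGCGTGTATATCAACATTAGCCGTCAATCGT
Frame +1: ACG ATT GAC GGC TAA TGT TGA TAT ACA CGC AGG ACT AAC GCG AGC TTA ATG TGA — ATG at 49, stop TGA at 52 → 6 nt.
Frame +2: CGA TTG ACG GCT AAT GTT GAT ATA CAC GCA GGA CTA ACG CGA GCT TAA TGT — no ATG→stop ORF.
Frame +3: GAT TGA CGG CTA ATG TTG ATA TAC ACG CAG GAC TAA CGC GAG CTT AAT GTG — ATG at 15, stop TAA at 36 → 24 nt.
Frame -1: TCA CAT TAA GCT CGC GTT AGT CCT GCG TGT ATA TCA ACA TTA GCC GTC AAT CGT — no ATG→stop ORF.
Frame -2: CAC ATT AAG CTC GCG TTA GTC CTG CGT GTA TAT CAA CAT TAG CCG TCA ATC — no ATG→stop ORF.
Frame -3: ACA TTA AGC TCG CGT TAG TCC TGC GTG TAT ATC AAC ATT AGC CGT CAA TCG — no ATG→stop ORF.
Largest ORF found is 24 nucleotides < 30, so no.

no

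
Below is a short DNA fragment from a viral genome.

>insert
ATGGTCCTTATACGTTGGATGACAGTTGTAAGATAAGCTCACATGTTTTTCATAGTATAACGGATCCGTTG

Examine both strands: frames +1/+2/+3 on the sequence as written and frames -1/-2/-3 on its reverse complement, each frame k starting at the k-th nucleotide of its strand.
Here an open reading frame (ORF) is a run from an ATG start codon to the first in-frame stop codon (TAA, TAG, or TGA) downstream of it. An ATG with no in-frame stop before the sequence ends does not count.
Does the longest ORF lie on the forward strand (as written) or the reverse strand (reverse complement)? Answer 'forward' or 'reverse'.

Reverse complement (5'→3'): CAACGGATCCGTTATACTATGAAAAACATGTGAGCTTATCTTACAACTGTCATCCAACGTATAAGGACCAT
Frame +1: ATG GTC CTT ATA CGT TGG ATG ACA GTT GTA AGA TAA GCT CAC ATG TTT TTC ATA GTA TAA CGG ATC CGT — ATG at 1, stop TAA at 34 → 36 nt; ATG at 19, stop TAA at 34 → 18 nt; ATG at 43, stop TAA at 58 → 18 nt.
Frame +2: TGG TCC TTA TAC GTT GGA TGA CAG TTG TAA GAT AAG CTC ACA TGT TTT TCA TAG TAT AAC GGA TCC GTT — no ATG→stop ORF.
Frame +3: GGT CCT TAT ACG TTG GAT GAC AGT TGT AAG ATA AGC TCA CAT GTT TTT CAT AGT ATA ACG GAT CCG TTG — no ATG→stop ORF.
Frame -1: CAA CGG ATC CGT TAT ACT ATG AAA AAC ATG TGA GCT TAT CTT ACA ACT GTC ATC CAA CGT ATA AGG ACC — ATG at 19, stop TGA at 31 → 15 nt; ATG at 28, stop TGA at 31 → 6 nt.
Frame -2: AAC GGA TCC GTT ATA CTA TGA AAA ACA TGT GAG CTT ATC TTA CAA CTG TCA TCC AAC GTA TAA GGA CCA — no ATG→stop ORF.
Frame -3: ACG GAT CCG TTA TAC TAT GAA AAA CAT GTG AGC TTA TCT TAC AAC TGT CAT CCA ACG TAT AAG GAC CAT — no ATG→stop ORF.
Forward-strand max 36 nt; reverse-strand max 15 nt. The forward strand has the longer ORF.

forward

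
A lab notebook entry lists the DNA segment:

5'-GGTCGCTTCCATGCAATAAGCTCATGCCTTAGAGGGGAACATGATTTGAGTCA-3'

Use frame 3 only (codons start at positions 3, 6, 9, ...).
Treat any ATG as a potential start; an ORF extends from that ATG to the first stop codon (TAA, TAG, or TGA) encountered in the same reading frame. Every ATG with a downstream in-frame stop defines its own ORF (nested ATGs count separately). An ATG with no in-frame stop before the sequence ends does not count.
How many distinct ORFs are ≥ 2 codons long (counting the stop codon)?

Frame 3: TCG CTT CCA TGC AAT AAG CTC ATG CCT TAG AGG GGA ACA TGA TTT GAG TCA — ATG at 24, stop TAG at 30 → 9 nt.
ORFs ≥ 2 codons: frame 3 24–32 (3 codons). Count = 1.

1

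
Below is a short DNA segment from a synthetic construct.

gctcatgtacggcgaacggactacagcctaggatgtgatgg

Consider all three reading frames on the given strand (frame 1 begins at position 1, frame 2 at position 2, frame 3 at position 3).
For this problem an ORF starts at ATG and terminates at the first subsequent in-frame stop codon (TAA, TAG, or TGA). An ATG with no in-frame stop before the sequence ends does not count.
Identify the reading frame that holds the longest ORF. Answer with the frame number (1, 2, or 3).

Frame 1: GCT CAT GTA CGG CGA ACG GAC TAC AGC CTA GGA TGT GAT — no ATG→stop ORF.
Frame 2: CTC ATG TAC GGC GAA CGG ACT ACA GCC TAG GAT GTG ATG — ATG at 5, stop TAG at 29 → 27 nt.
Frame 3: TCA TGT ACG GCG AAC GGA CTA CAG CCT AGG ATG TGA TGG — ATG at 33, stop TGA at 36 → 6 nt.
Longest ORF is 27 nt in frame 2 (positions 5–31).

2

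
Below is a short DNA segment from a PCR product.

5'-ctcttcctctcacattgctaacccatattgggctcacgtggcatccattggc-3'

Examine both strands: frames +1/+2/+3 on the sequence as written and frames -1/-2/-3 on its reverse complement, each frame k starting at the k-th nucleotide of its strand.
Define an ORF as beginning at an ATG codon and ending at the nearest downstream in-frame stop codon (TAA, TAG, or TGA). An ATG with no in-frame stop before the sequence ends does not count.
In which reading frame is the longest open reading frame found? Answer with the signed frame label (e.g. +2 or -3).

Reverse complement (5'→3'): GCCAATGGATGCCACGTGAGCCCAATATGGGTTAGCAATGTGAGAGGAAGAG
Frame +1: CTC TTC CTC TCA CAT TGC TAA CCC ATA TTG GGC TCA CGT GGC ATC CAT TGG — no ATG→stop ORF.
Frame +2: TCT TCC TCT CAC ATT GCT AAC CCA TAT TGG GCT CAC GTG GCA TCC ATT GGC — no ATG→stop ORF.
Frame +3: CTT CCT CTC ACA TTG CTA ACC CAT ATT GGG CTC ACG TGG CAT CCA TTG — no ATG→stop ORF.
Frame -1: GCC AAT GGA TGC CAC GTG AGC CCA ATA TGG GTT AGC AAT GTG AGA GGA AGA — no ATG→stop ORF.
Frame -2: CCA ATG GAT GCC ACG TGA GCC CAA TAT GGG TTA GCA ATG TGA GAG GAA GAG — ATG at 5, stop TGA at 17 → 15 nt; ATG at 38, stop TGA at 41 → 6 nt.
Frame -3: CAA TGG ATG CCA CGT GAG CCC AAT ATG GGT TAG CAA TGT GAG AGG AAG — ATG at 9, stop TAG at 33 → 27 nt; ATG at 27, stop TAG at 33 → 9 nt.
Longest ORF is 27 nt in frame -3 (positions 9–35).

-3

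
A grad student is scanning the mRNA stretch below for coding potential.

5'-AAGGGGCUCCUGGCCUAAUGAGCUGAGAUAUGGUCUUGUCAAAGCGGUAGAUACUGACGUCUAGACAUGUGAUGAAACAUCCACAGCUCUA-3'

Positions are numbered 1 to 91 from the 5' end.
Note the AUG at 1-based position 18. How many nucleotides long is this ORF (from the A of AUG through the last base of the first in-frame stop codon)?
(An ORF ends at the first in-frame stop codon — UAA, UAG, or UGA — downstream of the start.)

9

Codons from position 18: AUG (18–20), AGC (21–23), UGA (24–26).
UGA is the first in-frame stop; ORF spans 18–26, 9 nucleotides.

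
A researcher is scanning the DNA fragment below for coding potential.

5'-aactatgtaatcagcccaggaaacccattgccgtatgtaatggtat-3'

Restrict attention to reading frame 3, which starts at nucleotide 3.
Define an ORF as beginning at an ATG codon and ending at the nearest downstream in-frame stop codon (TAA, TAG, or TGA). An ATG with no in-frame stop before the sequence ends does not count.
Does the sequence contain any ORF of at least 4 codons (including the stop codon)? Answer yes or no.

no

Frame 3: CTA TGT AAT CAG CCC AGG AAA CCC ATT GCC GTA TGT AAT GGT — no ATG→stop ORF.
Largest ORF found is 0 codons < 4, so no.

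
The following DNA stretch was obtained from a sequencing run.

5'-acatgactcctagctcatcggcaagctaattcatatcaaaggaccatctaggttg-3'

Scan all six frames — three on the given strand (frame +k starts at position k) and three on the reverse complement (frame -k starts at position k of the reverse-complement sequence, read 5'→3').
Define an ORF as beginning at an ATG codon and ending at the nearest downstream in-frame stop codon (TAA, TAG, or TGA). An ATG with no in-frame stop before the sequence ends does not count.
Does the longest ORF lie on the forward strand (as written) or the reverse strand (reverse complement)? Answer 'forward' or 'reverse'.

forward

Reverse complement (5'→3'): CAACCTAGATGGTCCTTTGATATGAATTAGCTTGCCGATGAGCTAGGAGTCATGT
Frame +1: ACA TGA CTC CTA GCT CAT CGG CAA GCT AAT TCA TAT CAA AGG ACC ATC TAG GTT — no ATG→stop ORF.
Frame +2: CAT GAC TCC TAG CTC ATC GGC AAG CTA ATT CAT ATC AAA GGA CCA TCT AGG TTG — no ATG→stop ORF.
Frame +3: ATG ACT CCT AGC TCA TCG GCA AGC TAA TTC ATA TCA AAG GAC CAT CTA GGT — ATG at 3, stop TAA at 27 → 27 nt.
Frame -1: CAA CCT AGA TGG TCC TTT GAT ATG AAT TAG CTT GCC GAT GAG CTA GGA GTC ATG — ATG at 22, stop TAG at 28 → 9 nt.
Frame -2: AAC CTA GAT GGT CCT TTG ATA TGA ATT AGC TTG CCG ATG AGC TAG GAG TCA TGT — ATG at 38, stop TAG at 44 → 9 nt.
Frame -3: ACC TAG ATG GTC CTT TGA TAT GAA TTA GCT TGC CGA TGA GCT AGG AGT CAT — ATG at 9, stop TGA at 18 → 12 nt.
Forward-strand max 27 nt; reverse-strand max 12 nt. The forward strand has the longer ORF.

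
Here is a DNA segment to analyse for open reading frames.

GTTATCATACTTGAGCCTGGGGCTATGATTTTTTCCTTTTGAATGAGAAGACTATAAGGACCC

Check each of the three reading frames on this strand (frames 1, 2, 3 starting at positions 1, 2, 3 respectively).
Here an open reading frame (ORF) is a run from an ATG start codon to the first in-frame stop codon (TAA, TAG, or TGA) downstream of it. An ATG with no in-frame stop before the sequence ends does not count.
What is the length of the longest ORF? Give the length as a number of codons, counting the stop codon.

Frame 1: GTT ATC ATA CTT GAG CCT GGG GCT ATG ATT TTT TCC TTT TGA ATG AGA AGA CTA TAA GGA CCC — ATG at 25, stop TGA at 40 → 18 nt; ATG at 43, stop TAA at 55 → 15 nt.
Frame 2: TTA TCA TAC TTG AGC CTG GGG CTA TGA TTT TTT CCT TTT GAA TGA GAA GAC TAT AAG GAC — no ATG→stop ORF.
Frame 3: TAT CAT ACT TGA GCC TGG GGC TAT GAT TTT TTC CTT TTG AAT GAG AAG ACT ATA AGG ACC — no ATG→stop ORF.
Longest: frame 1, positions 25–42, 18 nt = 6 codons = 5 aa. → 6 codons.

6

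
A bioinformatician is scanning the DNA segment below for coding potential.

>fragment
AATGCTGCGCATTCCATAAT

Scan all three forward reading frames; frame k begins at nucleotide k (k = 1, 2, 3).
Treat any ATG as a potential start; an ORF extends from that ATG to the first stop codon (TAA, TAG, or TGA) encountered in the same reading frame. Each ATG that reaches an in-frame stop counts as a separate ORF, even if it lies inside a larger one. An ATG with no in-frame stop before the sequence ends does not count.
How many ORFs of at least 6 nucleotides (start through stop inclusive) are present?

Frame 1: AAT GCT GCG CAT TCC ATA — no ATG→stop ORF.
Frame 2: ATG CTG CGC ATT CCA TAA — ATG at 2, stop TAA at 17 → 18 nt.
Frame 3: TGC TGC GCA TTC CAT AAT — no ATG→stop ORF.
ORFs ≥ 6 nucleotides: frame 2 2–19 (18 nucleotides). Count = 1.

1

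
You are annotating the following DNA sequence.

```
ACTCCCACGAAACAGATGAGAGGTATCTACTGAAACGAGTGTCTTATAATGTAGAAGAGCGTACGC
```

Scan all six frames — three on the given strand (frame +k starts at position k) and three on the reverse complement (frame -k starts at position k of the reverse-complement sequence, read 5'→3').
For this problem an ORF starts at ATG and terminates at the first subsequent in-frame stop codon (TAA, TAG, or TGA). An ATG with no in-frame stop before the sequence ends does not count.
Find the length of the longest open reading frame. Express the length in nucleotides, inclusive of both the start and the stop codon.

Reverse complement (5'→3'): GCGTACGCTCTTCTACATTATAAGACACTCGTTTCAGTAGATACCTCTCATCTGTTTCGTGGGAGT
Frame +1: ACT CCC ACG AAA CAG ATG AGA GGT ATC TAC TGA AAC GAG TGT CTT ATA ATG TAG AAG AGC GTA CGC — ATG at 16, stop TGA at 31 → 18 nt; ATG at 49, stop TAG at 52 → 6 nt.
Frame +2: CTC CCA CGA AAC AGA TGA GAG GTA TCT ACT GAA ACG AGT GTC TTA TAA TGT AGA AGA GCG TAC — no ATG→stop ORF.
Frame +3: TCC CAC GAA ACA GAT GAG AGG TAT CTA CTG AAA CGA GTG TCT TAT AAT GTA GAA GAG CGT ACG — no ATG→stop ORF.
Frame -1: GCG TAC GCT CTT CTA CAT TAT AAG ACA CTC GTT TCA GTA GAT ACC TCT CAT CTG TTT CGT GGG AGT — no ATG→stop ORF.
Frame -2: CGT ACG CTC TTC TAC ATT ATA AGA CAC TCG TTT CAG TAG ATA CCT CTC ATC TGT TTC GTG GGA — no ATG→stop ORF.
Frame -3: GTA CGC TCT TCT ACA TTA TAA GAC ACT CGT TTC AGT AGA TAC CTC TCA TCT GTT TCG TGG GAG — no ATG→stop ORF.
Longest: frame +1, positions 16–33, 18 nt = 6 codons = 5 aa. → 18 nucleotides.

18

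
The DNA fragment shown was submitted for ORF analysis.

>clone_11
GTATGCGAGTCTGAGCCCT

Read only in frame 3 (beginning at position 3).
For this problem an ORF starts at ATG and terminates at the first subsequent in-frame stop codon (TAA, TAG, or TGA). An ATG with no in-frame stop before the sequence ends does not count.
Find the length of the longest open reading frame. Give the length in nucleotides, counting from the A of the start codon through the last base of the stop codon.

12

Frame 3: ATG CGA GTC TGA GCC — ATG at 3, stop TGA at 12 → 12 nt.
Longest: frame 3, positions 3–14, 12 nt = 4 codons = 3 aa. → 12 nucleotides.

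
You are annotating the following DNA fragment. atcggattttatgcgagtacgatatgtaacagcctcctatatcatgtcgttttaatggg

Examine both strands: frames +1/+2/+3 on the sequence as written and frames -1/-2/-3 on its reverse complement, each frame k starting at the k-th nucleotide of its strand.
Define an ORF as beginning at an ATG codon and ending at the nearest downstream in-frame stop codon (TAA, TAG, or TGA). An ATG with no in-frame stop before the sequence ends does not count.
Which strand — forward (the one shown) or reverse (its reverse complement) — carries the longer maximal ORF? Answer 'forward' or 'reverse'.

Reverse complement (5'→3'): CCCATTAAAACGACATGATATAGGAGGCTGTTACATATCGTACTCGCATAAAATCCGAT
Frame +1: ATC GGA TTT TAT GCG AGT ACG ATA TGT AAC AGC CTC CTA TAT CAT GTC GTT TTA ATG — no ATG→stop ORF.
Frame +2: TCG GAT TTT ATG CGA GTA CGA TAT GTA ACA GCC TCC TAT ATC ATG TCG TTT TAA TGG — ATG at 11, stop TAA at 53 → 45 nt; ATG at 44, stop TAA at 53 → 12 nt.
Frame +3: CGG ATT TTA TGC GAG TAC GAT ATG TAA CAG CCT CCT ATA TCA TGT CGT TTT AAT GGG — ATG at 24, stop TAA at 27 → 6 nt.
Frame -1: CCC ATT AAA ACG ACA TGA TAT AGG AGG CTG TTA CAT ATC GTA CTC GCA TAA AAT CCG — no ATG→stop ORF.
Frame -2: CCA TTA AAA CGA CAT GAT ATA GGA GGC TGT TAC ATA TCG TAC TCG CAT AAA ATC CGA — no ATG→stop ORF.
Frame -3: CAT TAA AAC GAC ATG ATA TAG GAG GCT GTT ACA TAT CGT ACT CGC ATA AAA TCC GAT — ATG at 15, stop TAG at 21 → 9 nt.
Forward-strand max 45 nt; reverse-strand max 9 nt. The forward strand has the longer ORF.

forward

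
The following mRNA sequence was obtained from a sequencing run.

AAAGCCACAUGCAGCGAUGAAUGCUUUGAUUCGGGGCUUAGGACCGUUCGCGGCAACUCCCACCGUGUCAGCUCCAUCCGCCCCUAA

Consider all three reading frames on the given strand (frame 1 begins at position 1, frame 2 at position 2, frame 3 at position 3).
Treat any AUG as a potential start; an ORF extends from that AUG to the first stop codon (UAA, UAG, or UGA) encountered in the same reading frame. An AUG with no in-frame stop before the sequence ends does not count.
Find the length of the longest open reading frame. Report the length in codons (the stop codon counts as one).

4

Frame 1: AAA GCC ACA UGC AGC GAU GAA UGC UUU GAU UCG GGG CUU AGG ACC GUU CGC GGC AAC UCC CAC CGU GUC AGC UCC AUC CGC CCC UAA — no AUG→stop ORF.
Frame 2: AAG CCA CAU GCA GCG AUG AAU GCU UUG AUU CGG GGC UUA GGA CCG UUC GCG GCA ACU CCC ACC GUG UCA GCU CCA UCC GCC CCU — no AUG→stop ORF.
Frame 3: AGC CAC AUG CAG CGA UGA AUG CUU UGA UUC GGG GCU UAG GAC CGU UCG CGG CAA CUC CCA CCG UGU CAG CUC CAU CCG CCC CUA — AUG at 9, stop UGA at 18 → 12 nt; AUG at 21, stop UGA at 27 → 9 nt.
Longest: frame 3, positions 9–20, 12 nt = 4 codons = 3 aa. → 4 codons.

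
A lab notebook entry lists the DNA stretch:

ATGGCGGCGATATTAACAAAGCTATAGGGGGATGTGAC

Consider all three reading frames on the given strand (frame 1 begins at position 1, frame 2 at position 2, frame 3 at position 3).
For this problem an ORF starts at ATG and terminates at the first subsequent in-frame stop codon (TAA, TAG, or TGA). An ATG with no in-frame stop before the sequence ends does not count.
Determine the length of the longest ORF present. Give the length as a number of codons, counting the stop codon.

9

Frame 1: ATG GCG GCG ATA TTA ACA AAG CTA TAG GGG GAT GTG — ATG at 1, stop TAG at 25 → 27 nt.
Frame 2: TGG CGG CGA TAT TAA CAA AGC TAT AGG GGG ATG TGA — ATG at 32, stop TGA at 35 → 6 nt.
Frame 3: GGC GGC GAT ATT AAC AAA GCT ATA GGG GGA TGT GAC — no ATG→stop ORF.
Longest: frame 1, positions 1–27, 27 nt = 9 codons = 8 aa. → 9 codons.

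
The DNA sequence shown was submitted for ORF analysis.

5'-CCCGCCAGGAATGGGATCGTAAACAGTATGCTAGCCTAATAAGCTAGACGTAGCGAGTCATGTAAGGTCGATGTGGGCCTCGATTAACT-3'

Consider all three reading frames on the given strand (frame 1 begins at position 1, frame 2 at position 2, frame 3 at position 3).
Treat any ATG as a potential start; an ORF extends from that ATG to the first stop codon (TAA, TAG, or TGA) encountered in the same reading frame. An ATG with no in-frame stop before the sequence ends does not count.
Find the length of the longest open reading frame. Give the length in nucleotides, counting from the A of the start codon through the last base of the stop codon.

Frame 1: CCC GCC AGG AAT GGG ATC GTA AAC AGT ATG CTA GCC TAA TAA GCT AGA CGT AGC GAG TCA TGT AAG GTC GAT GTG GGC CTC GAT TAA — ATG at 28, stop TAA at 37 → 12 nt.
Frame 2: CCG CCA GGA ATG GGA TCG TAA ACA GTA TGC TAG CCT AAT AAG CTA GAC GTA GCG AGT CAT GTA AGG TCG ATG TGG GCC TCG ATT AAC — ATG at 11, stop TAA at 20 → 12 nt.
Frame 3: CGC CAG GAA TGG GAT CGT AAA CAG TAT GCT AGC CTA ATA AGC TAG ACG TAG CGA GTC ATG TAA GGT CGA TGT GGG CCT CGA TTA ACT — ATG at 60, stop TAA at 63 → 6 nt.
Longest: frame 1, positions 28–39, 12 nt = 4 codons = 3 aa. → 12 nucleotides.

12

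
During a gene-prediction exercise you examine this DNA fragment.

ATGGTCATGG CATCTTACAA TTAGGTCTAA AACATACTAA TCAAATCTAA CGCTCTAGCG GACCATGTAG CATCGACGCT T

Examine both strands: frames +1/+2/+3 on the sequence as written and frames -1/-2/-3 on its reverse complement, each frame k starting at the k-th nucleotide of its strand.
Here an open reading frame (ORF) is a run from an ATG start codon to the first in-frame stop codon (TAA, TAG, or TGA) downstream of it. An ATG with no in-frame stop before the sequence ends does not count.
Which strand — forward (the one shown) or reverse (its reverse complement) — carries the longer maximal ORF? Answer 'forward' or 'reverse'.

Reverse complement (5'→3'): AAGCGTCGATGCTACATGGTCCGCTAGAGCGTTAGATTTGATTAGTATGTTTTAGACCTAATTGTAAGATGCCATGACCAT
Frame +1: ATG GTC ATG GCA TCT TAC AAT TAG GTC TAA AAC ATA CTA ATC AAA TCT AAC GCT CTA GCG GAC CAT GTA GCA TCG ACG CTT — ATG at 1, stop TAG at 22 → 24 nt; ATG at 7, stop TAG at 22 → 18 nt.
Frame +2: TGG TCA TGG CAT CTT ACA ATT AGG TCT AAA ACA TAC TAA TCA AAT CTA ACG CTC TAG CGG ACC ATG TAG CAT CGA CGC — ATG at 65, stop TAG at 68 → 6 nt.
Frame +3: GGT CAT GGC ATC TTA CAA TTA GGT CTA AAA CAT ACT AAT CAA ATC TAA CGC TCT AGC GGA CCA TGT AGC ATC GAC GCT — no ATG→stop ORF.
Frame -1: AAG CGT CGA TGC TAC ATG GTC CGC TAG AGC GTT AGA TTT GAT TAG TAT GTT TTA GAC CTA ATT GTA AGA TGC CAT GAC CAT — ATG at 16, stop TAG at 25 → 12 nt.
Frame -2: AGC GTC GAT GCT ACA TGG TCC GCT AGA GCG TTA GAT TTG ATT AGT ATG TTT TAG ACC TAA TTG TAA GAT GCC ATG ACC — ATG at 47, stop TAG at 53 → 9 nt.
Frame -3: GCG TCG ATG CTA CAT GGT CCG CTA GAG CGT TAG ATT TGA TTA GTA TGT TTT AGA CCT AAT TGT AAG ATG CCA TGA CCA — ATG at 9, stop TAG at 33 → 27 nt; ATG at 69, stop TGA at 75 → 9 nt.
Forward-strand max 24 nt; reverse-strand max 27 nt. The reverse strand has the longer ORF.

reverse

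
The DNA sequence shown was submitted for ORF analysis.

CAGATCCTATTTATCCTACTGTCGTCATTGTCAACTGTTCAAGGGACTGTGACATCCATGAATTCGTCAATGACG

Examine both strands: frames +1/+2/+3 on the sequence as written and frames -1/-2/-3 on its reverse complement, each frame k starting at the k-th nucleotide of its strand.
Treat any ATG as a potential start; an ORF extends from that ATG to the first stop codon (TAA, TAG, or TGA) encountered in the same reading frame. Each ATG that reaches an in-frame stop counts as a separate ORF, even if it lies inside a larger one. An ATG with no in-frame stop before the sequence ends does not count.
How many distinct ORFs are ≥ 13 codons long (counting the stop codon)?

1

Reverse complement (5'→3'): CGTCATTGACGAATTCATGGATGTCACAGTCCCTTGAACAGTTGACAATGACGACAGTAGGATAAATAGGATCTG
Frame +1: CAG ATC CTA TTT ATC CTA CTG TCG TCA TTG TCA ACT GTT CAA GGG ACT GTG ACA TCC ATG AAT TCG TCA ATG ACG — no ATG→stop ORF.
Frame +2: AGA TCC TAT TTA TCC TAC TGT CGT CAT TGT CAA CTG TTC AAG GGA CTG TGA CAT CCA TGA ATT CGT CAA TGA — no ATG→stop ORF.
Frame +3: GAT CCT ATT TAT CCT ACT GTC GTC ATT GTC AAC TGT TCA AGG GAC TGT GAC ATC CAT GAA TTC GTC AAT GAC — no ATG→stop ORF.
Frame -1: CGT CAT TGA CGA ATT CAT GGA TGT CAC AGT CCC TTG AAC AGT TGA CAA TGA CGA CAG TAG GAT AAA TAG GAT CTG — no ATG→stop ORF.
Frame -2: GTC ATT GAC GAA TTC ATG GAT GTC ACA GTC CCT TGA ACA GTT GAC AAT GAC GAC AGT AGG ATA AAT AGG ATC — ATG at 17, stop TGA at 35 → 21 nt.
Frame -3: TCA TTG ACG AAT TCA TGG ATG TCA CAG TCC CTT GAA CAG TTG ACA ATG ACG ACA GTA GGA TAA ATA GGA TCT — ATG at 21, stop TAA at 63 → 45 nt; ATG at 48, stop TAA at 63 → 18 nt.
ORFs ≥ 13 codons: frame -3 21–65 (15 codons). Count = 1.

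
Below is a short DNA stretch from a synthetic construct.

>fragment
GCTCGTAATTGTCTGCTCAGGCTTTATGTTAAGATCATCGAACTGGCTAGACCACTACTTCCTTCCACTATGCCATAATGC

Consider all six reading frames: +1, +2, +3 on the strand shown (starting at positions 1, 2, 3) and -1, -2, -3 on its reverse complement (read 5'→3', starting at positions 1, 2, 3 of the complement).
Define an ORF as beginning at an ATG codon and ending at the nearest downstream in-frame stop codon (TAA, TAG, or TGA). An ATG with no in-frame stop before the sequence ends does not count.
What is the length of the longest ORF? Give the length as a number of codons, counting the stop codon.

Reverse complement (5'→3'): GCATTATGGCATAGTGGAAGGAAGTAGTGGTCTAGCCAGTTCGATGATCTTAACATAAAGCCTGAGCAGACAATTACGAGC
Frame +1: GCT CGT AAT TGT CTG CTC AGG CTT TAT GTT AAG ATC ATC GAA CTG GCT AGA CCA CTA CTT CCT TCC ACT ATG CCA TAA TGC — ATG at 70, stop TAA at 76 → 9 nt.
Frame +2: CTC GTA ATT GTC TGC TCA GGC TTT ATG TTA AGA TCA TCG AAC TGG CTA GAC CAC TAC TTC CTT CCA CTA TGC CAT AAT — no ATG→stop ORF.
Frame +3: TCG TAA TTG TCT GCT CAG GCT TTA TGT TAA GAT CAT CGA ACT GGC TAG ACC ACT ACT TCC TTC CAC TAT GCC ATA ATG — no ATG→stop ORF.
Frame -1: GCA TTA TGG CAT AGT GGA AGG AAG TAG TGG TCT AGC CAG TTC GAT GAT CTT AAC ATA AAG CCT GAG CAG ACA ATT ACG AGC — no ATG→stop ORF.
Frame -2: CAT TAT GGC ATA GTG GAA GGA AGT AGT GGT CTA GCC AGT TCG ATG ATC TTA ACA TAA AGC CTG AGC AGA CAA TTA CGA — ATG at 44, stop TAA at 56 → 15 nt.
Frame -3: ATT ATG GCA TAG TGG AAG GAA GTA GTG GTC TAG CCA GTT CGA TGA TCT TAA CAT AAA GCC TGA GCA GAC AAT TAC GAG — ATG at 6, stop TAG at 12 → 9 nt.
Longest: frame -2, positions 44–58, 15 nt = 5 codons = 4 aa. → 5 codons.

5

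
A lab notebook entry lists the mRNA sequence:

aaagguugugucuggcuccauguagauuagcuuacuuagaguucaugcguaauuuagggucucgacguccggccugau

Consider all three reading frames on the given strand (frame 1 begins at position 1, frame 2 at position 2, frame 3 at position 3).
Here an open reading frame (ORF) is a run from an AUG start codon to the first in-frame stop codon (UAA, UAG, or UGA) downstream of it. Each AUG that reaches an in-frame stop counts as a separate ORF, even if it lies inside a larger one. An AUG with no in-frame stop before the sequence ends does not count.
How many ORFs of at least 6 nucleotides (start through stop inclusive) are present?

Frame 1: AAA GGU UGU GUC UGG CUC CAU GUA GAU UAG CUU ACU UAG AGU UCA UGC GUA AUU UAG GGU CUC GAC GUC CGG CCU GAU — no AUG→stop ORF.
Frame 2: AAG GUU GUG UCU GGC UCC AUG UAG AUU AGC UUA CUU AGA GUU CAU GCG UAA UUU AGG GUC UCG ACG UCC GGC CUG — AUG at 20, stop UAG at 23 → 6 nt.
Frame 3: AGG UUG UGU CUG GCU CCA UGU AGA UUA GCU UAC UUA GAG UUC AUG CGU AAU UUA GGG UCU CGA CGU CCG GCC UGA — AUG at 45, stop UGA at 75 → 33 nt.
ORFs ≥ 6 nucleotides: frame 2 20–25 (6 nucleotides), frame 3 45–77 (33 nucleotides). Count = 2.

2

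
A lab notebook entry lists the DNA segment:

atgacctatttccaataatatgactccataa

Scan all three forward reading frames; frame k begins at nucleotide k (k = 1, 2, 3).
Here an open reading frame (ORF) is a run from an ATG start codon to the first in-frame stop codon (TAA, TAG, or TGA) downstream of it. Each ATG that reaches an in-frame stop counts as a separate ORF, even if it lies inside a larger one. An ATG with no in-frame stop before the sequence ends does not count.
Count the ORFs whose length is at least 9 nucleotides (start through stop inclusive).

Frame 1: ATG ACC TAT TTC CAA TAA TAT GAC TCC ATA — ATG at 1, stop TAA at 16 → 18 nt.
Frame 2: TGA CCT ATT TCC AAT AAT ATG ACT CCA TAA — ATG at 20, stop TAA at 29 → 12 nt.
Frame 3: GAC CTA TTT CCA ATA ATA TGA CTC CAT — no ATG→stop ORF.
ORFs ≥ 9 nucleotides: frame 1 1–18 (18 nucleotides), frame 2 20–31 (12 nucleotides). Count = 2.

2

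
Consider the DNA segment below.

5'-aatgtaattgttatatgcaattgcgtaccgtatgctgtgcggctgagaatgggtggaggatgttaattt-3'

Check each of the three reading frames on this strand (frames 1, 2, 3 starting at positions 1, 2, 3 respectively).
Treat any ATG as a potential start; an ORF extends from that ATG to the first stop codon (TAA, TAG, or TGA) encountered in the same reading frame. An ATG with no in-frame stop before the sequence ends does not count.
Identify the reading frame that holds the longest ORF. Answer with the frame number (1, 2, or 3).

1

Frame 1: AAT GTA ATT GTT ATA TGC AAT TGC GTA CCG TAT GCT GTG CGG CTG AGA ATG GGT GGA GGA TGT TAA TTT — ATG at 49, stop TAA at 64 → 18 nt.
Frame 2: ATG TAA TTG TTA TAT GCA ATT GCG TAC CGT ATG CTG TGC GGC TGA GAA TGG GTG GAG GAT GTT AAT — ATG at 2, stop TAA at 5 → 6 nt; ATG at 32, stop TGA at 44 → 15 nt.
Frame 3: TGT AAT TGT TAT ATG CAA TTG CGT ACC GTA TGC TGT GCG GCT GAG AAT GGG TGG AGG ATG TTA ATT — no ATG→stop ORF.
Longest ORF is 18 nt in frame 1 (positions 49–66).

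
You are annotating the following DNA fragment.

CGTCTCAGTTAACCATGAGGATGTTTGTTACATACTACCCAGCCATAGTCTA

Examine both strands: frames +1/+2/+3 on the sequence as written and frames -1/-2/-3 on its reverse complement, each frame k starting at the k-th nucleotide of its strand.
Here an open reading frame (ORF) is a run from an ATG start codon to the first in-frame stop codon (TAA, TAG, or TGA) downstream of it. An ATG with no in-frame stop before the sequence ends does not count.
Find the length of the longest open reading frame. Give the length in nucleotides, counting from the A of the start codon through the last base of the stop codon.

Reverse complement (5'→3'): TAGACTATGGCTGGGTAGTATGTAACAAACATCCTCATGGTTAACTGAGACG
Frame +1: CGT CTC AGT TAA CCA TGA GGA TGT TTG TTA CAT ACT ACC CAG CCA TAG TCT — no ATG→stop ORF.
Frame +2: GTC TCA GTT AAC CAT GAG GAT GTT TGT TAC ATA CTA CCC AGC CAT AGT CTA — no ATG→stop ORF.
Frame +3: TCT CAG TTA ACC ATG AGG ATG TTT GTT ACA TAC TAC CCA GCC ATA GTC — no ATG→stop ORF.
Frame -1: TAG ACT ATG GCT GGG TAG TAT GTA ACA AAC ATC CTC ATG GTT AAC TGA GAC — ATG at 7, stop TAG at 16 → 12 nt; ATG at 37, stop TGA at 46 → 12 nt.
Frame -2: AGA CTA TGG CTG GGT AGT ATG TAA CAA ACA TCC TCA TGG TTA ACT GAG ACG — ATG at 20, stop TAA at 23 → 6 nt.
Frame -3: GAC TAT GGC TGG GTA GTA TGT AAC AAA CAT CCT CAT GGT TAA CTG AGA — no ATG→stop ORF.
Longest: frame -1, positions 7–18, 12 nt = 4 codons = 3 aa. → 12 nucleotides.

12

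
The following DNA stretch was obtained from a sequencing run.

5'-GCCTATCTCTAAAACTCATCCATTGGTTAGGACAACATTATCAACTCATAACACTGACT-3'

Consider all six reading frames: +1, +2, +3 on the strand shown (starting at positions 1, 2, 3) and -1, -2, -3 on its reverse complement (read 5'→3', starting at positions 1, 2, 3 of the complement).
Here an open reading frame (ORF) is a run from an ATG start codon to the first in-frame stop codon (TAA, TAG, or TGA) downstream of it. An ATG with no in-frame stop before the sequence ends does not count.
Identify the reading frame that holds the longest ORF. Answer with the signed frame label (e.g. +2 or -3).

Reverse complement (5'→3'): AGTCAGTGTTATGAGTTGATAATGTTGTCCTAACCAATGGATGAGTTTTAGAGATAGGC
Frame +1: GCC TAT CTC TAA AAC TCA TCC ATT GGT TAG GAC AAC ATT ATC AAC TCA TAA CAC TGA — no ATG→stop ORF.
Frame +2: CCT ATC TCT AAA ACT CAT CCA TTG GTT AGG ACA ACA TTA TCA ACT CAT AAC ACT GAC — no ATG→stop ORF.
Frame +3: CTA TCT CTA AAA CTC ATC CAT TGG TTA GGA CAA CAT TAT CAA CTC ATA ACA CTG ACT — no ATG→stop ORF.
Frame -1: AGT CAG TGT TAT GAG TTG ATA ATG TTG TCC TAA CCA ATG GAT GAG TTT TAG AGA TAG — ATG at 22, stop TAA at 31 → 12 nt; ATG at 37, stop TAG at 49 → 15 nt.
Frame -2: GTC AGT GTT ATG AGT TGA TAA TGT TGT CCT AAC CAA TGG ATG AGT TTT AGA GAT AGG — ATG at 11, stop TGA at 17 → 9 nt.
Frame -3: TCA GTG TTA TGA GTT GAT AAT GTT GTC CTA ACC AAT GGA TGA GTT TTA GAG ATA GGC — no ATG→stop ORF.
Longest ORF is 15 nt in frame -1 (positions 37–51).

-1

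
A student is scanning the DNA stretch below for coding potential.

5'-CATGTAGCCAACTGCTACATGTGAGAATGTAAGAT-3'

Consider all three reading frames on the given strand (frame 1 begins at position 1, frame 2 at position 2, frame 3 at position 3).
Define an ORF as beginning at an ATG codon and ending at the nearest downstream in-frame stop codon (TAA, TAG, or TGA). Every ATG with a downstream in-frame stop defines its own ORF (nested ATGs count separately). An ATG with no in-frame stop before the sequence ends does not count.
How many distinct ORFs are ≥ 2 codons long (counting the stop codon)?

3

Frame 1: CAT GTA GCC AAC TGC TAC ATG TGA GAA TGT AAG — ATG at 19, stop TGA at 22 → 6 nt.
Frame 2: ATG TAG CCA ACT GCT ACA TGT GAG AAT GTA AGA — ATG at 2, stop TAG at 5 → 6 nt.
Frame 3: TGT AGC CAA CTG CTA CAT GTG AGA ATG TAA GAT — ATG at 27, stop TAA at 30 → 6 nt.
ORFs ≥ 2 codons: frame 1 19–24 (2 codons), frame 2 2–7 (2 codons), frame 3 27–32 (2 codons). Count = 3.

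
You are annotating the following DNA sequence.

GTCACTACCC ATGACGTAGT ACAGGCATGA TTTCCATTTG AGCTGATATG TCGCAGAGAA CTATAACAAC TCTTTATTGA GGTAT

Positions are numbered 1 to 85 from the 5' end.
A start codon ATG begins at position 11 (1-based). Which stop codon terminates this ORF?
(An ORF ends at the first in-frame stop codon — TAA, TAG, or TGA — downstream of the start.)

Codons from position 11: ATG (11–13), ACG (14–16), TAG (17–19).
The first in-frame stop codon is TAG.

TAG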